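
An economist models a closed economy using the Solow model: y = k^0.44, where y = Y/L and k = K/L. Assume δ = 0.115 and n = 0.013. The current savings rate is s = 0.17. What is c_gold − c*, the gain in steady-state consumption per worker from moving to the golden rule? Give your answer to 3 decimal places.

Δc ≈ 0.440

Break-even investment rate: n + δ = 0.013 + 0.115 = 0.128.
Current steady state (s = 0.17): k* = (0.17/0.128)^(1/0.56) ≈ 1.6599, y* = 1.6599^0.44 ≈ 1.2498, c* = (1−0.17)·1.2498 ≈ 1.0373.
At the golden rule the marginal product of capital equals n+δ: 0.44·k^(0.44−1) = 0.128. Solving, k_gold = (0.44/0.128)^(1/0.56) ≈ 9.0694.
y_gold = 9.0694^0.44 ≈ 2.6384, c_gold = y_gold − 0.128·k_gold ≈ 1.4775.
Gain: Δc = 1.4775 − 1.0373 ≈ 0.4402.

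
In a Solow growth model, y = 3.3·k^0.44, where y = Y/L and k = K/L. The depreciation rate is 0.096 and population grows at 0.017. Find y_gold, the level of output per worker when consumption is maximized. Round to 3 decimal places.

y_gold ≈ 24.535

n + δ = 0.017 + 0.096 = 0.113.
At the golden rule the marginal product of capital equals n+δ: 0.44·3.3·k^(0.44−1) = 0.113. Solving, k_gold = (0.44·3.3/0.113)^(1/0.56) ≈ 95.5339.
Output: y_gold = 3.3·k_gold^0.44 = 3.3·95.5339^0.44 ≈ 24.5348.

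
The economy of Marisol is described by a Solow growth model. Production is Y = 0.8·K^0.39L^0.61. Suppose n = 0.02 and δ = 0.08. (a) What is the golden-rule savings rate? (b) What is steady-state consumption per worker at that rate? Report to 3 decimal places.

Capital per worker breaks even when investment replaces (n + δ)·k; here n + δ = 0.1.
For Cobb-Douglas, s_gold equals capital's share: s_gold = 0.39.
Maximizing c = f(k) − (n+δ)·k gives f'(k) = n+δ, i.e. 0.39·0.8·k^(0.39−1) = 0.1, so k_gold = (0.39·0.8/0.1)^(1/0.61) ≈ 6.4579.
y_gold = 0.8·6.4579^0.39 ≈ 1.6559; c_gold = (1−0.39)·y_gold ≈ 1.0101.

(a) s_gold = 0.390; (b) c_gold ≈ 1.010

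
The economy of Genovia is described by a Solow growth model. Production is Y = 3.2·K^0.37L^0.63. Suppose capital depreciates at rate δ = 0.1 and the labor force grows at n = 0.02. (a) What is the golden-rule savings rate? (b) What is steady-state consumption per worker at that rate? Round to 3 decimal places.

(a) s_gold = 0.370; (b) c_gold ≈ 7.733

Break-even investment rate: n + δ = 0.02 + 0.1 = 0.12.
For Cobb-Douglas, s_gold equals capital's share: s_gold = 0.37.
Golden rule sets MPK = n+δ: 0.37·3.2·k^(0.37−1) = 0.12, so k_gold = (0.37·3.2/0.12)^(1/0.63) ≈ 37.8485.
y_gold = 3.2·37.8485^0.37 ≈ 12.2752; c_gold = (1−0.37)·y_gold ≈ 7.7334.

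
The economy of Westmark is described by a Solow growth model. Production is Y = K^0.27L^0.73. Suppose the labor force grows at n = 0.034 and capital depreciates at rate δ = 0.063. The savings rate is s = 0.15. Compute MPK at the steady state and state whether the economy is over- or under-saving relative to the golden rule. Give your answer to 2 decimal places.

under-saving; MPK ≈ 0.17

n + δ = 0.034 + 0.063 = 0.097.
Steady-state k*: s·k^0.27 = 0.097·k gives k* = (0.15/0.097)^(1/0.73) ≈ 1.8169.
MPK = 0.27·1.8169^(-0.73) ≈ 0.1746.
MPK > n+δ = 0.097, so the economy is dynamically efficient (under-saving).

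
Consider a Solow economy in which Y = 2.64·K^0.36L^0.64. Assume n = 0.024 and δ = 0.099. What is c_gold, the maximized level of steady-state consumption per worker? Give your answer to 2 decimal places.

c_gold ≈ 5.34

n + δ = 0.024 + 0.099 = 0.123.
Golden rule sets MPK = n+δ: 0.36·2.64·k^(0.36−1) = 0.123, so k_gold = (0.36·2.64/0.123)^(1/0.64) ≈ 24.4063.
y_gold = 2.64·24.4063^0.36 ≈ 8.3388.
c_gold = y_gold − (n+δ)·k_gold = 8.3388 − 0.123·24.4063 ≈ 5.3368.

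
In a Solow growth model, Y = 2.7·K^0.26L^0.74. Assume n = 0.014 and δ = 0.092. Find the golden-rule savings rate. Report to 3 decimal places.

s_gold = 0.260

Break-even investment rate: n + δ = 0.014 + 0.092 = 0.106.
At the golden rule MPK = n+δ, and in any Cobb-Douglas steady state s = (n+δ)·k/y = MPK·k/y = capital's share 0.26.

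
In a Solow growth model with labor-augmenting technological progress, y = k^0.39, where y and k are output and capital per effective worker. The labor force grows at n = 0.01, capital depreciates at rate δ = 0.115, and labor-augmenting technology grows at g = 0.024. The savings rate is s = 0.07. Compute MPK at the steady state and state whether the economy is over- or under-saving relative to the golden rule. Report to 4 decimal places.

under-saving; MPK ≈ 0.8301

The effective depreciation rate is n + g + δ = 0.01 + 0.024 + 0.115 = 0.149.
Steady-state k*: s·k^0.39 = 0.149·k gives k* = (0.07/0.149)^(1/0.61) ≈ 0.2898.
MPK = 0.39·0.2898^(-0.61) ≈ 0.8301.
MPK > n+g+δ = 0.149, so the economy is dynamically efficient (under-saving).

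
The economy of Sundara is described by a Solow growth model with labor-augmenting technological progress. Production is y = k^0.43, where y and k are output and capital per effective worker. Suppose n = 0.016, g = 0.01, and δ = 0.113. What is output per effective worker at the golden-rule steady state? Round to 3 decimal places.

y_gold ≈ 2.344

Capital per effective worker breaks even when investment replaces (n + g + δ)·k; here n + g + δ = 0.139.
Golden rule sets MPK = n+g+δ: 0.43·k^(0.43−1) = 0.139, so k_gold = (0.43/0.139)^(1/0.57) ≈ 7.2518.
Output: y_gold = k_gold^0.43 = 7.2518^0.43 ≈ 2.3442.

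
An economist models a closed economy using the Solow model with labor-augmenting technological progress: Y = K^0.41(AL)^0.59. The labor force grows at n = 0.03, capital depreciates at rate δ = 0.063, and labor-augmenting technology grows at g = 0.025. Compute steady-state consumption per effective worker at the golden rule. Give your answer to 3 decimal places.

Break-even investment rate: n + g + δ = 0.03 + 0.025 + 0.063 = 0.118.
Golden rule sets MPK = n+g+δ: 0.41·k^(0.41−1) = 0.118, so k_gold = (0.41/0.118)^(1/0.59) ≈ 8.2562.
y_gold = 8.2562^0.41 ≈ 2.3762.
c_gold = y_gold − (n+g+δ)·k_gold = 2.3762 − 0.118·8.2562 ≈ 1.4020.

c_gold ≈ 1.402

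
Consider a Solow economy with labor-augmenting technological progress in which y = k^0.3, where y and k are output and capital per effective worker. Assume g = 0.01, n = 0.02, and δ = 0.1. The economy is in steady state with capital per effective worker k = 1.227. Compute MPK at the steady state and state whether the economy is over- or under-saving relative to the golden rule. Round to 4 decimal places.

under-saving; MPK ≈ 0.2600

n + g + δ = 0.02 + 0.01 + 0.1 = 0.13.
MPK = 0.3·k^(0.3−1) = 0.3·1.227^(-0.7) ≈ 0.2600.
MPK > 0.13, so the economy is dynamically efficient (under-saving).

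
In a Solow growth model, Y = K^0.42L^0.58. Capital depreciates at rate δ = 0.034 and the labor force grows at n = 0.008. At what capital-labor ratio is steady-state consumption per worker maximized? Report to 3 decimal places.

Break-even investment rate: n + δ = 0.008 + 0.034 = 0.042.
At the golden rule the marginal product of capital equals n+δ: 0.42·k^(0.42−1) = 0.042. Solving, k_gold = (0.42/0.042)^(1/0.58) ≈ 52.9832.

k_gold ≈ 52.983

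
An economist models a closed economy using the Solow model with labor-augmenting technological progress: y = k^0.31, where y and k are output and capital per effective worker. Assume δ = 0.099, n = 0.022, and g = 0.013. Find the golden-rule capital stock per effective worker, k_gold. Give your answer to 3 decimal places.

Capital per effective worker breaks even when investment replaces (n + g + δ)·k; here n + g + δ = 0.134.
At the golden rule the marginal product of capital equals n+g+δ: 0.31·k^(0.31−1) = 0.134. Solving, k_gold = (0.31/0.134)^(1/0.69) ≈ 3.3722.

k_gold ≈ 3.372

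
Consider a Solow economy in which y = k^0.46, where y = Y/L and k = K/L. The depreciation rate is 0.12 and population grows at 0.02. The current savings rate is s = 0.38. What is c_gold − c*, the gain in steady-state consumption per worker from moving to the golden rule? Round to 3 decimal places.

n + δ = 0.02 + 0.12 = 0.14.
Current steady state (s = 0.38): k* = (0.38/0.14)^(1/0.54) ≈ 6.3543, y* = 6.3543^0.46 ≈ 2.3410, c* = (1−0.38)·2.3410 ≈ 1.4514.
Maximizing c = f(k) − (n+δ)·k gives f'(k) = n+δ, i.e. 0.46·k^(0.46−1) = 0.14, so k_gold = (0.46/0.14)^(1/0.54) ≈ 9.0515.
y_gold = 9.0515^0.46 ≈ 2.7548, c_gold = y_gold − 0.14·k_gold ≈ 1.4876.
Gain: Δc = 1.4876 − 1.4514 ≈ 0.0361.

Δc ≈ 0.036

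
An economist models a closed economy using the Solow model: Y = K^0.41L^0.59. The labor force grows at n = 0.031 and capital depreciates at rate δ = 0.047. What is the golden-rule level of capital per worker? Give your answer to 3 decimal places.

k_gold ≈ 16.654

n + δ = 0.031 + 0.047 = 0.078.
At the golden rule the marginal product of capital equals n+δ: 0.41·k^(0.41−1) = 0.078. Solving, k_gold = (0.41/0.078)^(1/0.59) ≈ 16.6536.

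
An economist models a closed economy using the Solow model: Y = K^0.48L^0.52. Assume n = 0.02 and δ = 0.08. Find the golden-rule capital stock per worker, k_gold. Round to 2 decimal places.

n + δ = 0.02 + 0.08 = 0.1.
At the golden rule the marginal product of capital equals n+δ: 0.48·k^(0.48−1) = 0.1. Solving, k_gold = (0.48/0.1)^(1/0.52) ≈ 20.4211.

k_gold ≈ 20.42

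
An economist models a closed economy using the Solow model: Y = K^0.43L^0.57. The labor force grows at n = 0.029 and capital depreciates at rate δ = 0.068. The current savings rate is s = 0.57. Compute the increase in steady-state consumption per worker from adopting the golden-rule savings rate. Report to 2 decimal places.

The effective depreciation rate is n + δ = 0.029 + 0.068 = 0.097.
Current steady state (s = 0.57): k* = (0.57/0.097)^(1/0.57) ≈ 22.3513, y* = 22.3513^0.43 ≈ 3.8037, c* = (1−0.57)·3.8037 ≈ 1.6356.
At the golden rule the marginal product of capital equals n+δ: 0.43·k^(0.43−1) = 0.097. Solving, k_gold = (0.43/0.097)^(1/0.57) ≈ 13.6319.
y_gold = 13.6319^0.43 ≈ 3.0751, c_gold = y_gold − 0.097·k_gold ≈ 1.7528.
Gain: Δc = 1.7528 − 1.6356 ≈ 0.1172.

Δc ≈ 0.12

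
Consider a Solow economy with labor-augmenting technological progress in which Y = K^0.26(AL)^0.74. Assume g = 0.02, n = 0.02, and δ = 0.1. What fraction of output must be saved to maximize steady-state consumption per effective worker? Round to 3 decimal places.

s_gold = 0.260

The effective depreciation rate is n + g + δ = 0.02 + 0.02 + 0.1 = 0.14.
At the golden rule MPK = n+g+δ, and in any Cobb-Douglas steady state s = (n+g+δ)·k/y = MPK·k/y = capital's share 0.26.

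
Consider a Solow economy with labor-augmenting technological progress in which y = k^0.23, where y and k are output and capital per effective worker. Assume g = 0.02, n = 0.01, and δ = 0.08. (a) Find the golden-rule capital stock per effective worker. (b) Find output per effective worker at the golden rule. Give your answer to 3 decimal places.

The effective depreciation rate is n + g + δ = 0.01 + 0.02 + 0.08 = 0.11.
Golden rule sets MPK = n+g+δ: 0.23·k^(0.23−1) = 0.11, so k_gold = (0.23/0.11)^(1/0.77) ≈ 2.6063.
y_gold = 2.6063^0.23 ≈ 1.2465.

(a) k_gold ≈ 2.606; (b) y_gold ≈ 1.246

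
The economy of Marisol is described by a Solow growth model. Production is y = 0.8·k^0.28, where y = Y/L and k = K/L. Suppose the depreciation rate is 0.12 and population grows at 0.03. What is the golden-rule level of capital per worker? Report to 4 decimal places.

k_gold ≈ 1.7454

Capital per worker breaks even when investment replaces (n + δ)·k; here n + δ = 0.15.
Maximizing c = f(k) − (n+δ)·k gives f'(k) = n+δ, i.e. 0.28·0.8·k^(0.28−1) = 0.15, so k_gold = (0.28·0.8/0.15)^(1/0.72) ≈ 1.7454.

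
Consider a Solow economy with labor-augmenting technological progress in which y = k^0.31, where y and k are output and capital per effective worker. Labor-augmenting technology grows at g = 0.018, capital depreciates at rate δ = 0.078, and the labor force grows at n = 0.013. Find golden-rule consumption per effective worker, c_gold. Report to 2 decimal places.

c_gold ≈ 1.10

The effective depreciation rate is n + g + δ = 0.013 + 0.018 + 0.078 = 0.109.
Golden rule sets MPK = n+g+δ: 0.31·k^(0.31−1) = 0.109, so k_gold = (0.31/0.109)^(1/0.69) ≈ 4.5486.
y_gold = 4.5486^0.31 ≈ 1.5993.
c_gold = y_gold − (n+g+δ)·k_gold = 1.5993 − 0.109·4.5486 ≈ 1.1035.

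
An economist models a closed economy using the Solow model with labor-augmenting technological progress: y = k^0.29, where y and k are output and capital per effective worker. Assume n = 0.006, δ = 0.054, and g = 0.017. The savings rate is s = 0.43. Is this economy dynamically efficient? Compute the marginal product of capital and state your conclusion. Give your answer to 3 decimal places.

dynamically inefficient; MPK ≈ 0.052

n + g + δ = 0.006 + 0.017 + 0.054 = 0.077.
Steady-state k*: s·k^0.29 = 0.077·k gives k* = (0.43/0.077)^(1/0.71) ≈ 11.2741.
MPK = 0.29·11.2741^(-0.71) ≈ 0.0519.
MPK < n+g+δ = 0.077, so the economy is dynamically inefficient (over-saving).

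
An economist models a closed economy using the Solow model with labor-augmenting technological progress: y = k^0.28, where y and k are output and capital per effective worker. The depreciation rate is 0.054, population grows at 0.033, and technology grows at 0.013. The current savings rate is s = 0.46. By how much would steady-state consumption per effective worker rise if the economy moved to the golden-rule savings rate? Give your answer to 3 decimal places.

Capital per effective worker breaks even when investment replaces (n + g + δ)·k; here n + g + δ = 0.1.
Current steady state (s = 0.46): k* = (0.46/0.1)^(1/0.72) ≈ 8.3272, y* = 8.3272^0.28 ≈ 1.8103, c* = (1−0.46)·1.8103 ≈ 0.9775.
Setting f'(k) = n+g+δ gives 0.28·k^(0.28−1) = 0.1, hence k_gold = (0.28/0.1)^(1/0.72) ≈ 4.1788.
y_gold = 4.1788^0.28 ≈ 1.4924, c_gold = y_gold − 0.1·k_gold ≈ 1.0746.
Gain: Δc = 1.0746 − 0.9775 ≈ 0.0970.

Δc ≈ 0.097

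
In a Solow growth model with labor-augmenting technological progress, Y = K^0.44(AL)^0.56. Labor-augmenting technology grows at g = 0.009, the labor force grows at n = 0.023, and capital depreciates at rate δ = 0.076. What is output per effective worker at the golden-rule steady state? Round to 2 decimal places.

Break-even investment rate: n + g + δ = 0.023 + 0.009 + 0.076 = 0.108.
At the golden rule the marginal product of capital equals n+g+δ: 0.44·k^(0.44−1) = 0.108. Solving, k_gold = (0.44/0.108)^(1/0.56) ≈ 12.2839.
Output: y_gold = k_gold^0.44 = 12.2839^0.44 ≈ 3.0151.

y_gold ≈ 3.02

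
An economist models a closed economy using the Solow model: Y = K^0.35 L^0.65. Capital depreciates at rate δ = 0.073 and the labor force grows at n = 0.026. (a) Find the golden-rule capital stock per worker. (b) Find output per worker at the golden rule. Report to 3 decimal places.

n + δ = 0.026 + 0.073 = 0.099.
Setting f'(k) = n+δ gives 0.35·k^(0.35−1) = 0.099, hence k_gold = (0.35/0.099)^(1/0.65) ≈ 6.9782.
y_gold = 6.9782^0.35 ≈ 1.9738.

(a) k_gold ≈ 6.978; (b) y_gold ≈ 1.974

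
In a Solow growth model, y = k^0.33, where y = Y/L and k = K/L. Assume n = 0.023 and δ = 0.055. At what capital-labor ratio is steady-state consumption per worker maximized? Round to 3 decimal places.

k_gold ≈ 8.609

The effective depreciation rate is n + δ = 0.023 + 0.055 = 0.078.
At the golden rule the marginal product of capital equals n+δ: 0.33·k^(0.33−1) = 0.078. Solving, k_gold = (0.33/0.078)^(1/0.67) ≈ 8.6090.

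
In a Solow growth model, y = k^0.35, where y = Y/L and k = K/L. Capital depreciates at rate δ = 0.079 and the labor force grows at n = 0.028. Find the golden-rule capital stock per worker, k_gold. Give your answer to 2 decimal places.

k_gold ≈ 6.19

The effective depreciation rate is n + δ = 0.028 + 0.079 = 0.107.
Setting f'(k) = n+δ gives 0.35·k^(0.35−1) = 0.107, hence k_gold = (0.35/0.107)^(1/0.65) ≈ 6.1919.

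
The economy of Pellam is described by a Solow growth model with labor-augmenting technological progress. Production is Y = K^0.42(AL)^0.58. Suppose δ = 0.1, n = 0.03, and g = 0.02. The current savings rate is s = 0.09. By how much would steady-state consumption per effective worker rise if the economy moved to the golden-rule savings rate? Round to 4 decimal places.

Δc ≈ 0.5938

The effective depreciation rate is n + g + δ = 0.03 + 0.02 + 0.1 = 0.15.
Current steady state (s = 0.09): k* = (0.09/0.15)^(1/0.58) ≈ 0.4145, y* = 0.4145^0.42 ≈ 0.6908, c* = (1−0.09)·0.6908 ≈ 0.6286.
At the golden rule the marginal product of capital equals n+g+δ: 0.42·k^(0.42−1) = 0.15. Solving, k_gold = (0.42/0.15)^(1/0.58) ≈ 5.9015.
y_gold = 5.9015^0.42 ≈ 2.1077, c_gold = y_gold − 0.15·k_gold ≈ 1.2225.
Gain: Δc = 1.2225 − 0.6286 ≈ 0.5938.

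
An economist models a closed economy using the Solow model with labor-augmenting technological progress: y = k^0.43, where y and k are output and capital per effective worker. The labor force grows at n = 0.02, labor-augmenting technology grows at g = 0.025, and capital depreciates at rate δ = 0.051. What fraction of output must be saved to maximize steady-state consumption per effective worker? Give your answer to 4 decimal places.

n + g + δ = 0.02 + 0.025 + 0.051 = 0.096.
At the golden rule MPK = n+g+δ, and in any Cobb-Douglas steady state s = (n+g+δ)·k/y = MPK·k/y = capital's share 0.43.

s_gold = 0.4300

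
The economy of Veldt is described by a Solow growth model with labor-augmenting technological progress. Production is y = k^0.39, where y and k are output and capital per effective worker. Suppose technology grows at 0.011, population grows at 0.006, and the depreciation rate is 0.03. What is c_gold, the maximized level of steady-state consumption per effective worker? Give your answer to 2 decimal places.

Break-even investment rate: n + g + δ = 0.006 + 0.011 + 0.03 = 0.047.
Maximizing c = f(k) − (n+g+δ)·k gives f'(k) = n+g+δ, i.e. 0.39·k^(0.39−1) = 0.047, so k_gold = (0.39/0.047)^(1/0.61) ≈ 32.0998.
y_gold = 32.0998^0.39 ≈ 3.8684.
c_gold = y_gold − (n+g+δ)·k_gold = 3.8684 − 0.047·32.0998 ≈ 2.3597.

c_gold ≈ 2.36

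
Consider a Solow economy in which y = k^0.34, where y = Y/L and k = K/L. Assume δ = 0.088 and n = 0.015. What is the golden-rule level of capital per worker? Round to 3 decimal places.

Capital per worker breaks even when investment replaces (n + δ)·k; here n + δ = 0.103.
Setting f'(k) = n+δ gives 0.34·k^(0.34−1) = 0.103, hence k_gold = (0.34/0.103)^(1/0.66) ≈ 6.1069.

k_gold ≈ 6.107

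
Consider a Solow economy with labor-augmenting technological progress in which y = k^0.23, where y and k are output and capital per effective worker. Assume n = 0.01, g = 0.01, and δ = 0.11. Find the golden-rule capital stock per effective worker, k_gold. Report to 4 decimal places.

n + g + δ = 0.01 + 0.01 + 0.11 = 0.13.
Golden rule sets MPK = n+g+δ: 0.23·k^(0.23−1) = 0.13, so k_gold = (0.23/0.13)^(1/0.77) ≈ 2.0980.

k_gold ≈ 2.0980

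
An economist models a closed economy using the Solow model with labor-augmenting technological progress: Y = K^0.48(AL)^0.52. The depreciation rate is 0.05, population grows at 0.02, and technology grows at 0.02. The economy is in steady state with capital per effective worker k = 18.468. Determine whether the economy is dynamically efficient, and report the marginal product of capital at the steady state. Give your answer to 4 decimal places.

dynamically efficient; MPK ≈ 0.1054

n + g + δ = 0.02 + 0.02 + 0.05 = 0.09.
MPK = 0.48·k^(0.48−1) = 0.48·18.468^(-0.52) ≈ 0.1054.
MPK > 0.09, so the economy is dynamically efficient (under-saving).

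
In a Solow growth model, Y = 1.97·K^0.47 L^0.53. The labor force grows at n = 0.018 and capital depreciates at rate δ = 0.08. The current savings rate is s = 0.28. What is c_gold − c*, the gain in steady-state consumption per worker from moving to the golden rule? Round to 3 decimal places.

Δc ≈ 1.085

n + δ = 0.018 + 0.08 = 0.098.
Current steady state (s = 0.28): k* = (0.28·1.97/0.098)^(1/0.53) ≈ 26.0523, y* = 1.97·26.0523^0.47 ≈ 9.1183, c* = (1−0.28)·9.1183 ≈ 6.5652.
At the golden rule the marginal product of capital equals n+δ: 0.47·1.97·k^(0.47−1) = 0.098. Solving, k_gold = (0.47·1.97/0.098)^(1/0.53) ≈ 69.2246.
y_gold = 1.97·69.2246^0.47 ≈ 14.4341, c_gold = y_gold − 0.098·k_gold ≈ 7.6501.
Gain: Δc = 7.6501 − 6.5652 ≈ 1.0849.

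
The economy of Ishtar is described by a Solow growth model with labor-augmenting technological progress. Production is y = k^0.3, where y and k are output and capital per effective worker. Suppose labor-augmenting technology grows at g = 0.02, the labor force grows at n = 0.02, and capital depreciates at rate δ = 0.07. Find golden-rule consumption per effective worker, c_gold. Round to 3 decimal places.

Break-even investment rate: n + g + δ = 0.02 + 0.02 + 0.07 = 0.11.
Setting f'(k) = n+g+δ gives 0.3·k^(0.3−1) = 0.11, hence k_gold = (0.3/0.11)^(1/0.7) ≈ 4.1925.
y_gold = 4.1925^0.3 ≈ 1.5372.
c_gold = y_gold − (n+g+δ)·k_gold = 1.5372 − 0.11·4.1925 ≈ 1.0761.

c_gold ≈ 1.076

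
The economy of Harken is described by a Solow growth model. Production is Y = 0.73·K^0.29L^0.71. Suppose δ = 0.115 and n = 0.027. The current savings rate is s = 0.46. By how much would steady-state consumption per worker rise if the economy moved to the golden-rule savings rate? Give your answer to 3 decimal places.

The effective depreciation rate is n + δ = 0.027 + 0.115 = 0.142.
Current steady state (s = 0.46): k* = (0.46·0.73/0.142)^(1/0.71) ≈ 3.3610, y* = 0.73·3.3610^0.29 ≈ 1.0375, c* = (1−0.46)·1.0375 ≈ 0.5603.
At the golden rule the marginal product of capital equals n+δ: 0.29·0.73·k^(0.29−1) = 0.142. Solving, k_gold = (0.29·0.73/0.142)^(1/0.71) ≈ 1.7550.
y_gold = 0.73·1.7550^0.29 ≈ 0.8593, c_gold = y_gold − 0.142·k_gold ≈ 0.6101.
Gain: Δc = 0.6101 − 0.5603 ≈ 0.0499.

Δc ≈ 0.050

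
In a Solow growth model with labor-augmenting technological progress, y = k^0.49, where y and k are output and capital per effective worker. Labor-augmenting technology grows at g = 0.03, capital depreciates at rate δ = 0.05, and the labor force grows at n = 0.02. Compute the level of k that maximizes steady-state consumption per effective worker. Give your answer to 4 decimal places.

n + g + δ = 0.02 + 0.03 + 0.05 = 0.1.
Golden rule sets MPK = n+g+δ: 0.49·k^(0.49−1) = 0.1, so k_gold = (0.49/0.1)^(1/0.51) ≈ 22.5593.

k_gold ≈ 22.5593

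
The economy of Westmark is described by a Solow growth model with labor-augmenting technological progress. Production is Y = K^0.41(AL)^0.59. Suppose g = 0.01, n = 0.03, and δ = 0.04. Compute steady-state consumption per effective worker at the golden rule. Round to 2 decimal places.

c_gold ≈ 1.84

Break-even investment rate: n + g + δ = 0.03 + 0.01 + 0.04 = 0.08.
Setting f'(k) = n+g+δ gives 0.41·k^(0.41−1) = 0.08, hence k_gold = (0.41/0.08)^(1/0.59) ≈ 15.9541.
y_gold = 15.9541^0.41 ≈ 3.1130.
c_gold = y_gold − (n+g+δ)·k_gold = 3.1130 − 0.08·15.9541 ≈ 1.8367.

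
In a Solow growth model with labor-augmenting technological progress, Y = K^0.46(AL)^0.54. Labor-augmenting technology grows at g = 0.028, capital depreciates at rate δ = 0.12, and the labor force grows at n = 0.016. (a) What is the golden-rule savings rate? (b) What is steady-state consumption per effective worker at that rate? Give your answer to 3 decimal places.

(a) s_gold = 0.460; (b) c_gold ≈ 1.300

Capital per effective worker breaks even when investment replaces (n + g + δ)·k; here n + g + δ = 0.164.
For Cobb-Douglas, s_gold equals capital's share: s_gold = 0.46.
Golden rule sets MPK = n+g+δ: 0.46·k^(0.46−1) = 0.164, so k_gold = (0.46/0.164)^(1/0.54) ≈ 6.7526.
y_gold = 6.7526^0.46 ≈ 2.4074; c_gold = (1−0.46)·y_gold ≈ 1.3000.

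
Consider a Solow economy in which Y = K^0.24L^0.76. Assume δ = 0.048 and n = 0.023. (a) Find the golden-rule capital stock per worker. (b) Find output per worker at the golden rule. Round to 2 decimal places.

The effective depreciation rate is n + δ = 0.023 + 0.048 = 0.071.
Maximizing c = f(k) − (n+δ)·k gives f'(k) = n+δ, i.e. 0.24·k^(0.24−1) = 0.071, so k_gold = (0.24/0.071)^(1/0.76) ≈ 4.9658.
y_gold = 4.9658^0.24 ≈ 1.4691.

(a) k_gold ≈ 4.97; (b) y_gold ≈ 1.47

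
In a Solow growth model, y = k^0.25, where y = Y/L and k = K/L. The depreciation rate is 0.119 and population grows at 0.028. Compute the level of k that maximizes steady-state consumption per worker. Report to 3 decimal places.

k_gold ≈ 2.030

n + δ = 0.028 + 0.119 = 0.147.
Setting f'(k) = n+δ gives 0.25·k^(0.25−1) = 0.147, hence k_gold = (0.25/0.147)^(1/0.75) ≈ 2.0300.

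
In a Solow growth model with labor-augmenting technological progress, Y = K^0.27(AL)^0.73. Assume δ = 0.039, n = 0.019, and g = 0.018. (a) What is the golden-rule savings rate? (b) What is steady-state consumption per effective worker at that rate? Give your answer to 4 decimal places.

Capital per effective worker breaks even when investment replaces (n + g + δ)·k; here n + g + δ = 0.076.
For Cobb-Douglas, s_gold equals capital's share: s_gold = 0.27.
Golden rule sets MPK = n+g+δ: 0.27·k^(0.27−1) = 0.076, so k_gold = (0.27/0.076)^(1/0.73) ≈ 5.6778.
y_gold = 5.6778^0.27 ≈ 1.5982; c_gold = (1−0.27)·y_gold ≈ 1.1667.

(a) s_gold = 0.2700; (b) c_gold ≈ 1.1667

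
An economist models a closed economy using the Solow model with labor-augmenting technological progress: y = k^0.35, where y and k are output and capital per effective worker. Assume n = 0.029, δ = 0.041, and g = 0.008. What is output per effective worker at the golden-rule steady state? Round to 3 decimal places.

y_gold ≈ 2.244

Capital per effective worker breaks even when investment replaces (n + g + δ)·k; here n + g + δ = 0.078.
Setting f'(k) = n+g+δ gives 0.35·k^(0.35−1) = 0.078, hence k_gold = (0.35/0.078)^(1/0.65) ≈ 10.0702.
Output: y_gold = k_gold^0.35 = 10.0702^0.35 ≈ 2.2442.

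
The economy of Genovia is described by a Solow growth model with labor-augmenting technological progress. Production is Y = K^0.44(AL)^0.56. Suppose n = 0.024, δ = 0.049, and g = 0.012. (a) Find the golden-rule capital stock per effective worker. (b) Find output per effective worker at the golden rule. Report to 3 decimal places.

(a) k_gold ≈ 18.839; (b) y_gold ≈ 3.639

The effective depreciation rate is n + g + δ = 0.024 + 0.012 + 0.049 = 0.085.
At the golden rule the marginal product of capital equals n+g+δ: 0.44·k^(0.44−1) = 0.085. Solving, k_gold = (0.44/0.085)^(1/0.56) ≈ 18.8391.
y_gold = 18.8391^0.44 ≈ 3.6394.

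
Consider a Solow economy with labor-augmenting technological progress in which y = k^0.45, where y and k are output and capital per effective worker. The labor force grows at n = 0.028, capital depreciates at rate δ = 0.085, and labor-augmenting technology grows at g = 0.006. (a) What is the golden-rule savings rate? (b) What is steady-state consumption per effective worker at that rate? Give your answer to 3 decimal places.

(a) s_gold = 0.450; (b) c_gold ≈ 1.633

n + g + δ = 0.028 + 0.006 + 0.085 = 0.119.
For Cobb-Douglas, s_gold equals capital's share: s_gold = 0.45.
At the golden rule the marginal product of capital equals n+g+δ: 0.45·k^(0.45−1) = 0.119. Solving, k_gold = (0.45/0.119)^(1/0.55) ≈ 11.2280.
y_gold = 11.2280^0.45 ≈ 2.9692; c_gold = (1−0.45)·y_gold ≈ 1.6330.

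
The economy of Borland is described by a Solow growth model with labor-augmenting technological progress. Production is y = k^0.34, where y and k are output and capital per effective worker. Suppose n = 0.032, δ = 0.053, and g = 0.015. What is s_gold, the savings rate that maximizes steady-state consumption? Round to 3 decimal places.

s_gold = 0.340

Break-even investment rate: n + g + δ = 0.032 + 0.015 + 0.053 = 0.1.
At the golden rule MPK = n+g+δ, and in any Cobb-Douglas steady state s = (n+g+δ)·k/y = MPK·k/y = capital's share 0.34.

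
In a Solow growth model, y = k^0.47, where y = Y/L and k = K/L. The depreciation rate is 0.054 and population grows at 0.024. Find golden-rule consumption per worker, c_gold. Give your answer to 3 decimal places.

c_gold ≈ 2.606

The effective depreciation rate is n + δ = 0.024 + 0.054 = 0.078.
Setting f'(k) = n+δ gives 0.47·k^(0.47−1) = 0.078, hence k_gold = (0.47/0.078)^(1/0.53) ≈ 29.6281.
y_gold = 29.6281^0.47 ≈ 4.9170.
c_gold = y_gold − (n+δ)·k_gold = 4.9170 − 0.078·29.6281 ≈ 2.6060.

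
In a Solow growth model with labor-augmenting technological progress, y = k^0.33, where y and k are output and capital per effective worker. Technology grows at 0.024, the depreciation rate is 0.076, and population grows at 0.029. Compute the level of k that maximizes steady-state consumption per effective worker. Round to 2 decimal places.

Capital per effective worker breaks even when investment replaces (n + g + δ)·k; here n + g + δ = 0.129.
At the golden rule the marginal product of capital equals n+g+δ: 0.33·k^(0.33−1) = 0.129. Solving, k_gold = (0.33/0.129)^(1/0.67) ≈ 4.0630.

k_gold ≈ 4.06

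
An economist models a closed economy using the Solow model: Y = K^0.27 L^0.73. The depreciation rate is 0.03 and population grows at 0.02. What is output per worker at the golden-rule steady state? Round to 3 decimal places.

y_gold ≈ 1.866

Break-even investment rate: n + δ = 0.02 + 0.03 = 0.05.
Golden rule sets MPK = n+δ: 0.27·k^(0.27−1) = 0.05, so k_gold = (0.27/0.05)^(1/0.73) ≈ 10.0758.
Output: y_gold = k_gold^0.27 = 10.0758^0.27 ≈ 1.8659.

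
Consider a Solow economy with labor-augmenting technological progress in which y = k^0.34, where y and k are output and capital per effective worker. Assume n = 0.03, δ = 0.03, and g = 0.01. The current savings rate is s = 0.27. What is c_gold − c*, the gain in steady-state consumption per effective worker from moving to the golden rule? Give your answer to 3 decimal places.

n + g + δ = 0.03 + 0.01 + 0.03 = 0.07.
Current steady state (s = 0.27): k* = (0.27/0.07)^(1/0.66) ≈ 7.7318, y* = 7.7318^0.34 ≈ 2.0045, c* = (1−0.27)·2.0045 ≈ 1.4633.
Setting f'(k) = n+g+δ gives 0.34·k^(0.34−1) = 0.07, hence k_gold = (0.34/0.07)^(1/0.66) ≈ 10.9641.
y_gold = 10.9641^0.34 ≈ 2.2573, c_gold = y_gold − 0.07·k_gold ≈ 1.4898.
Gain: Δc = 1.4898 − 1.4633 ≈ 0.0265.

Δc ≈ 0.027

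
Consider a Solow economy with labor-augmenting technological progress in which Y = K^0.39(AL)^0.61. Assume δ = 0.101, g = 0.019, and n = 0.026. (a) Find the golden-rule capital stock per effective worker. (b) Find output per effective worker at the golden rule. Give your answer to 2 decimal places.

(a) k_gold ≈ 5.01; (b) y_gold ≈ 1.87

Capital per effective worker breaks even when investment replaces (n + g + δ)·k; here n + g + δ = 0.146.
Maximizing c = f(k) − (n+g+δ)·k gives f'(k) = n+g+δ, i.e. 0.39·k^(0.39−1) = 0.146, so k_gold = (0.39/0.146)^(1/0.61) ≈ 5.0064.
y_gold = 5.0064^0.39 ≈ 1.8742.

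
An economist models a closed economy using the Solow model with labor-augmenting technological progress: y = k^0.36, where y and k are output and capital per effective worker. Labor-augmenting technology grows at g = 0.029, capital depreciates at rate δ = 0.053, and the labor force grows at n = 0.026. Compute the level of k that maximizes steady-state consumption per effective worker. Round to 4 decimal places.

n + g + δ = 0.026 + 0.029 + 0.053 = 0.108.
Setting f'(k) = n+g+δ gives 0.36·k^(0.36−1) = 0.108, hence k_gold = (0.36/0.108)^(1/0.64) ≈ 6.5614.

k_gold ≈ 6.5614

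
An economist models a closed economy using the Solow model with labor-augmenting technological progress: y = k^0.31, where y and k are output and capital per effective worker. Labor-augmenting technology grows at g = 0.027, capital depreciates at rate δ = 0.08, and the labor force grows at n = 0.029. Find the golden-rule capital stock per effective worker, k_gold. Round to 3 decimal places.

n + g + δ = 0.029 + 0.027 + 0.08 = 0.136.
Golden rule sets MPK = n+g+δ: 0.31·k^(0.31−1) = 0.136, so k_gold = (0.31/0.136)^(1/0.69) ≈ 3.3005.

k_gold ≈ 3.301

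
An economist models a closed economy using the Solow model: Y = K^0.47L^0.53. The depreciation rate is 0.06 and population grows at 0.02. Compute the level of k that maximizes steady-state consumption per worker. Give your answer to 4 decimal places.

k_gold ≈ 28.2461

Capital per worker breaks even when investment replaces (n + δ)·k; here n + δ = 0.08.
Maximizing c = f(k) − (n+δ)·k gives f'(k) = n+δ, i.e. 0.47·k^(0.47−1) = 0.08, so k_gold = (0.47/0.08)^(1/0.53) ≈ 28.2461.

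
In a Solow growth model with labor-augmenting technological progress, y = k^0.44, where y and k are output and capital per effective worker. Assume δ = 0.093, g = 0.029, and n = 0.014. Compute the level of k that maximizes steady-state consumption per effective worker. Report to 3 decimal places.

k_gold ≈ 8.139

Capital per effective worker breaks even when investment replaces (n + g + δ)·k; here n + g + δ = 0.136.
Setting f'(k) = n+g+δ gives 0.44·k^(0.44−1) = 0.136, hence k_gold = (0.44/0.136)^(1/0.56) ≈ 8.1388.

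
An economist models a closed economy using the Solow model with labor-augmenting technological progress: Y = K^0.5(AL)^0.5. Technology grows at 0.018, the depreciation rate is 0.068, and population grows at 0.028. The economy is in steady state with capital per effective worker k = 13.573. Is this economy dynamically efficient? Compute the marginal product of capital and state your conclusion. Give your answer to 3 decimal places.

dynamically efficient; MPK ≈ 0.136

The effective depreciation rate is n + g + δ = 0.028 + 0.018 + 0.068 = 0.114.
MPK = 0.5·k^(0.5−1) = 0.5·13.573^(-0.5) ≈ 0.1357.
MPK > 0.114, so the economy is dynamically efficient (under-saving).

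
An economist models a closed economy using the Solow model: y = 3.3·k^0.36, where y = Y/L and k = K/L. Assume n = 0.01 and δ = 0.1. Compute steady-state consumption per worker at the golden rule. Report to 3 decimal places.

Capital per worker breaks even when investment replaces (n + δ)·k; here n + δ = 0.11.
Golden rule sets MPK = n+δ: 0.36·3.3·k^(0.36−1) = 0.11, so k_gold = (0.36·3.3/0.11)^(1/0.64) ≈ 41.1836.
y_gold = 3.3·41.1836^0.36 ≈ 12.5839.
c_gold = y_gold − (n+δ)·k_gold = 12.5839 − 0.11·41.1836 ≈ 8.0537.

c_gold ≈ 8.054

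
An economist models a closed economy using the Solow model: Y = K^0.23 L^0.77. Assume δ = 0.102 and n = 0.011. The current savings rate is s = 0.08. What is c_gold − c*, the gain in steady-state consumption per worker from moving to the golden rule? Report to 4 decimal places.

Capital per worker breaks even when investment replaces (n + δ)·k; here n + δ = 0.113.
Current steady state (s = 0.08): k* = (0.08/0.113)^(1/0.77) ≈ 0.6386, y* = 0.6386^0.23 ≈ 0.9020, c* = (1−0.08)·0.9020 ≈ 0.8298.
Setting f'(k) = n+δ gives 0.23·k^(0.23−1) = 0.113, hence k_gold = (0.23/0.113)^(1/0.77) ≈ 2.5168.
y_gold = 2.5168^0.23 ≈ 1.2365, c_gold = y_gold − 0.113·k_gold ≈ 0.9521.
Gain: Δc = 0.9521 − 0.8298 ≈ 0.1223.

Δc ≈ 0.1223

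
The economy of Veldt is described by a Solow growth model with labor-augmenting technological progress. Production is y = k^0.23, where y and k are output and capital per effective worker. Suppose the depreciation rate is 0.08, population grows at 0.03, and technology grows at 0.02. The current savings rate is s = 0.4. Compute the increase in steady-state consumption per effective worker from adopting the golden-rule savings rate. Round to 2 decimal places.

The effective depreciation rate is n + g + δ = 0.03 + 0.02 + 0.08 = 0.13.
Current steady state (s = 0.4): k* = (0.4/0.13)^(1/0.77) ≈ 4.3045, y* = 4.3045^0.23 ≈ 1.3989, c* = (1−0.4)·1.3989 ≈ 0.8394.
Setting f'(k) = n+g+δ gives 0.23·k^(0.23−1) = 0.13, hence k_gold = (0.23/0.13)^(1/0.77) ≈ 2.0980.
y_gold = 2.0980^0.23 ≈ 1.1858, c_gold = y_gold − 0.13·k_gold ≈ 0.9131.
Gain: Δc = 0.9131 − 0.8394 ≈ 0.0737.

Δc ≈ 0.07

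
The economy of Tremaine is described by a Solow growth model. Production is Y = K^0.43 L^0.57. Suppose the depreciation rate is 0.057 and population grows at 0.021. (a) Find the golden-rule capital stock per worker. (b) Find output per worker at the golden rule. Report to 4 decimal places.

The effective depreciation rate is n + δ = 0.021 + 0.057 = 0.078.
At the golden rule the marginal product of capital equals n+δ: 0.43·k^(0.43−1) = 0.078. Solving, k_gold = (0.43/0.078)^(1/0.57) ≈ 19.9828.
y_gold = 19.9828^0.43 ≈ 3.6248.

(a) k_gold ≈ 19.9828; (b) y_gold ≈ 3.6248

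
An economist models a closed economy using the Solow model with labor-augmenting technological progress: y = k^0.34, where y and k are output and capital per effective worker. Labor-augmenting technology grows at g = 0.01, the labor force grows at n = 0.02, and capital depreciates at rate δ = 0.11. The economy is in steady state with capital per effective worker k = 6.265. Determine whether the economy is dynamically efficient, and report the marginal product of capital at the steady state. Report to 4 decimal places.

Break-even investment rate: n + g + δ = 0.02 + 0.01 + 0.11 = 0.14.
MPK = 0.34·k^(0.34−1) = 0.34·6.265^(-0.66) ≈ 0.1013.
MPK < 0.14, so the economy is dynamically inefficient (over-saving).

dynamically inefficient; MPK ≈ 0.1013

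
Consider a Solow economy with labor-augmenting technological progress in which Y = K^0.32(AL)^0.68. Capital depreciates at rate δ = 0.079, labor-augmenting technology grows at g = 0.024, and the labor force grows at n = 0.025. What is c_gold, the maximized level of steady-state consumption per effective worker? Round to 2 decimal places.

Break-even investment rate: n + g + δ = 0.025 + 0.024 + 0.079 = 0.128.
Setting f'(k) = n+g+δ gives 0.32·k^(0.32−1) = 0.128, hence k_gold = (0.32/0.128)^(1/0.68) ≈ 3.8477.
y_gold = 3.8477^0.32 ≈ 1.5391.
c_gold = y_gold − (n+g+δ)·k_gold = 1.5391 − 0.128·3.8477 ≈ 1.0466.

c_gold ≈ 1.05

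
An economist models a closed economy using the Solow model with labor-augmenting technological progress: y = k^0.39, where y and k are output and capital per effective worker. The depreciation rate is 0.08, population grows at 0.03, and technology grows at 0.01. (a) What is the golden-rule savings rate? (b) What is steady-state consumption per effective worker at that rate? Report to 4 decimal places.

(a) s_gold = 0.3900; (b) c_gold ≈ 1.2960

n + g + δ = 0.03 + 0.01 + 0.08 = 0.12.
For Cobb-Douglas, s_gold equals capital's share: s_gold = 0.39.
At the golden rule the marginal product of capital equals n+g+δ: 0.39·k^(0.39−1) = 0.12. Solving, k_gold = (0.39/0.12)^(1/0.61) ≈ 6.9048.
y_gold = 6.9048^0.39 ≈ 2.1246; c_gold = (1−0.39)·y_gold ≈ 1.2960.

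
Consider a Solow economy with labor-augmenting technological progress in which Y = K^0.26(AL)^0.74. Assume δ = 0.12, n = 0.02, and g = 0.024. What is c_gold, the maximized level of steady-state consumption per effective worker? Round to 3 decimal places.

c_gold ≈ 0.870

Capital per effective worker breaks even when investment replaces (n + g + δ)·k; here n + g + δ = 0.164.
Golden rule sets MPK = n+g+δ: 0.26·k^(0.26−1) = 0.164, so k_gold = (0.26/0.164)^(1/0.74) ≈ 1.8640.
y_gold = 1.8640^0.26 ≈ 1.1758.
c_gold = y_gold − (n+g+δ)·k_gold = 1.1758 − 0.164·1.8640 ≈ 0.8701.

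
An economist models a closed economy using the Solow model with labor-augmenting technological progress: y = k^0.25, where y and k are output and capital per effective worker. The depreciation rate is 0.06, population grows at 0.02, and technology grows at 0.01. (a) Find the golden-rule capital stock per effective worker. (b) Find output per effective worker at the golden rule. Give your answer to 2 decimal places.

Capital per effective worker breaks even when investment replaces (n + g + δ)·k; here n + g + δ = 0.09.
At the golden rule the marginal product of capital equals n+g+δ: 0.25·k^(0.25−1) = 0.09. Solving, k_gold = (0.25/0.09)^(1/0.75) ≈ 3.9048.
y_gold = 3.9048^0.25 ≈ 1.4057.

(a) k_gold ≈ 3.90; (b) y_gold ≈ 1.41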